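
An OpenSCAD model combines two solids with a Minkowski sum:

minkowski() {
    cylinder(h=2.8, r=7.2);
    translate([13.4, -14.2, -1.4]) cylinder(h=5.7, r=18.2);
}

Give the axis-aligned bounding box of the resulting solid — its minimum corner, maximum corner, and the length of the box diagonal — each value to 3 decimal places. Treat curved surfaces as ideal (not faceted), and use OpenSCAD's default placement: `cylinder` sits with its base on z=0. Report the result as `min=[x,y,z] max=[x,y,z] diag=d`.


A = translate([13.4, -14.2, -1.4]) cylinder(h=5.7, r=18.2) → bbox [-4.8,-32.4,-1.4] .. [31.6,4,4.3]
B = cylinder(h=2.8, r=7.2) → bbox [-7.2,-7.2,0] .. [7.2,7.2,2.8]
lo = A.lo+B.lo = [-4.8-7.2, -32.4-7.2, -1.4+0] = [-12.000,-39.600,-1.400]
hi = A.hi+B.hi = [31.6+7.2, 4+7.2, 4.3+2.8] = [38.800,11.200,7.100]
diag = √(50.8²+50.8²+8.5²) = √5233.53 = 72.343

min=[-12.000,-39.600,-1.400] max=[38.800,11.200,7.100] diag=72.343


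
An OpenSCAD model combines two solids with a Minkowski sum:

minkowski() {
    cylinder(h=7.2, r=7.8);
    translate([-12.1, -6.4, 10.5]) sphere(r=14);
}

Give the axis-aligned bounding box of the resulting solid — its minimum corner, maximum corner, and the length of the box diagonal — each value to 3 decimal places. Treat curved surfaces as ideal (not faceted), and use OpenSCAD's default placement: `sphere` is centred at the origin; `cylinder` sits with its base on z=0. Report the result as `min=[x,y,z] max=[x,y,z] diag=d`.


A = translate([-12.1, -6.4, 10.5]) sphere(r=14) → bbox [-26.1,-20.4,-3.5] .. [1.9,7.6,24.5]
B = cylinder(h=7.2, r=7.8) → bbox [-7.8,-7.8,0] .. [7.8,7.8,7.2]
lo = A.lo+B.lo = [-26.1-7.8, -20.4-7.8, -3.5+0] = [-33.900,-28.200,-3.500]
hi = A.hi+B.hi = [1.9+7.8, 7.6+7.8, 24.5+7.2] = [9.700,15.400,31.700]
diag = √(43.6²+43.6²+35.2²) = √5040.96 = 71.000

min=[-33.900,-28.200,-3.500] max=[9.700,15.400,31.700] diag=71.000


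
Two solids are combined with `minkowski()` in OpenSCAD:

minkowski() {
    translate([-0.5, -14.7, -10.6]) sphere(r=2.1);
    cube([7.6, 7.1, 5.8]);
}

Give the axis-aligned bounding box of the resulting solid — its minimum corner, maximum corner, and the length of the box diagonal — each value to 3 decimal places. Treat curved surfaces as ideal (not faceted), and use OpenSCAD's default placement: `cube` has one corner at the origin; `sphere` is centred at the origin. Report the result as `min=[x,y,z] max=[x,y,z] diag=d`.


A = translate([-0.5, -14.7, -10.6]) sphere(r=2.1) → bbox [-2.6,-16.8,-12.7] .. [1.6,-12.6,-8.5]
B = cube([7.6, 7.1, 5.8]) → bbox [0,0,0] .. [7.6,7.1,5.8]
lo = A.lo+B.lo = [-2.6+0, -16.8+0, -12.7+0] = [-2.600,-16.800,-12.700]
hi = A.hi+B.hi = [1.6+7.6, -12.6+7.1, -8.5+5.8] = [9.200,-5.500,-2.700]
diag = √(11.8²+11.3²+10²) = √366.93 = 19.155

min=[-2.600,-16.800,-12.700] max=[9.200,-5.500,-2.700] diag=19.155


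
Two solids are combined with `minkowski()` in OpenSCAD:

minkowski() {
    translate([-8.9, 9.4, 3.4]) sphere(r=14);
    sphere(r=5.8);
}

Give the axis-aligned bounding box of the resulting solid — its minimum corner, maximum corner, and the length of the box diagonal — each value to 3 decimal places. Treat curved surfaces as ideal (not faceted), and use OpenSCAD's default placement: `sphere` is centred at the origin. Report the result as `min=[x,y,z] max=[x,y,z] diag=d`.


A = translate([-8.9, 9.4, 3.4]) sphere(r=14) → bbox [-22.9,-4.6,-10.6] .. [5.1,23.4,17.4]
B = sphere(r=5.8) → bbox [-5.8,-5.8,-5.8] .. [5.8,5.8,5.8]
lo = A.lo+B.lo = [-22.9-5.8, -4.6-5.8, -10.6-5.8] = [-28.700,-10.400,-16.400]
hi = A.hi+B.hi = [5.1+5.8, 23.4+5.8, 17.4+5.8] = [10.900,29.200,23.200]
diag = √(39.6²+39.6²+39.6²) = √4704.48 = 68.589

min=[-28.700,-10.400,-16.400] max=[10.900,29.200,23.200] diag=68.589


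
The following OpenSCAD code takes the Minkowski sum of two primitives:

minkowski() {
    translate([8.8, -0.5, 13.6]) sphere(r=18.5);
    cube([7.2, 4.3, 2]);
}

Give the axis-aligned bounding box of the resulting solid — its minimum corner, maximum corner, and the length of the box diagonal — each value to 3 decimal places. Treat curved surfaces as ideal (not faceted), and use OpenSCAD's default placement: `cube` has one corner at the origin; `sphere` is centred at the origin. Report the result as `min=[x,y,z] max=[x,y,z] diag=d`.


A = translate([8.8, -0.5, 13.6]) sphere(r=18.5) → bbox [-9.7,-19,-4.9] .. [27.3,18,32.1]
B = cube([7.2, 4.3, 2]) → bbox [0,0,0] .. [7.2,4.3,2]
lo = A.lo+B.lo = [-9.7+0, -19+0, -4.9+0] = [-9.700,-19.000,-4.900]
hi = A.hi+B.hi = [27.3+7.2, 18+4.3, 32.1+2] = [34.500,22.300,34.100]
diag = √(44.2²+41.3²+39²) = √5180.33 = 71.975

min=[-9.700,-19.000,-4.900] max=[34.500,22.300,34.100] diag=71.975


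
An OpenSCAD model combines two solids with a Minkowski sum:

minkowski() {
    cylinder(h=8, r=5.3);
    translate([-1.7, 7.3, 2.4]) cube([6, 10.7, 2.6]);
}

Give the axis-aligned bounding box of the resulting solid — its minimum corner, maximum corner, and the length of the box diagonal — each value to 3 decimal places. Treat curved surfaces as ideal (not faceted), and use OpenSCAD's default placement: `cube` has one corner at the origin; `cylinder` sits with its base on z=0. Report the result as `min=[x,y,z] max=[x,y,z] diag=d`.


A = translate([-1.7, 7.3, 2.4]) cube([6, 10.7, 2.6]) → bbox [-1.7,7.3,2.4] .. [4.3,18,5]
B = cylinder(h=8, r=5.3) → bbox [-5.3,-5.3,0] .. [5.3,5.3,8]
lo = A.lo+B.lo = [-1.7-5.3, 7.3-5.3, 2.4+0] = [-7.000,2.000,2.400]
hi = A.hi+B.hi = [4.3+5.3, 18+5.3, 5+8] = [9.600,23.300,13.000]
diag = √(16.6²+21.3²+10.6²) = √841.61 = 29.011

min=[-7.000,2.000,2.400] max=[9.600,23.300,13.000] diag=29.011


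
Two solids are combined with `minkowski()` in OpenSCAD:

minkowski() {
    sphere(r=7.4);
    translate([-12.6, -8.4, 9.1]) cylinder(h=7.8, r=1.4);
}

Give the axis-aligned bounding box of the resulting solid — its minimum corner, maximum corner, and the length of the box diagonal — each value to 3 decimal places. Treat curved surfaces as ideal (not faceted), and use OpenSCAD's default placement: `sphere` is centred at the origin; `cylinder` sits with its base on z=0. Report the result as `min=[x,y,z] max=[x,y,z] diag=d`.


min=[-21.400,-17.200,1.700] max=[-3.800,0.400,24.300] diag=33.620

A = translate([-12.6, -8.4, 9.1]) cylinder(h=7.8, r=1.4) → bbox [-14,-9.8,9.1] .. [-11.2,-7,16.9]
B = sphere(r=7.4) → bbox [-7.4,-7.4,-7.4] .. [7.4,7.4,7.4]
lo = A.lo+B.lo = [-14-7.4, -9.8-7.4, 9.1-7.4] = [-21.400,-17.200,1.700]
hi = A.hi+B.hi = [-11.2+7.4, -7+7.4, 16.9+7.4] = [-3.800,0.400,24.300]
diag = √(17.6²+17.6²+22.6²) = √1130.28 = 33.620


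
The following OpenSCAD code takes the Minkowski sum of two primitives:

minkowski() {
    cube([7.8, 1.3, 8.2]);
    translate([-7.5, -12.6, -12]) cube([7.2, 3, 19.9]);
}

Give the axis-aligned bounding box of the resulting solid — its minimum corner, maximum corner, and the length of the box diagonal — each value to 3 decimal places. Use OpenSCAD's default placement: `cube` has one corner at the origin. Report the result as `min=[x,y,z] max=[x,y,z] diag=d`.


A = translate([-7.5, -12.6, -12]) cube([7.2, 3, 19.9]) → bbox [-7.5,-12.6,-12] .. [-0.3,-9.6,7.9]
B = cube([7.8, 1.3, 8.2]) → bbox [0,0,0] .. [7.8,1.3,8.2]
lo = A.lo+B.lo = [-7.5+0, -12.6+0, -12+0] = [-7.500,-12.600,-12.000]
hi = A.hi+B.hi = [-0.3+7.8, -9.6+1.3, 7.9+8.2] = [7.500,-8.300,16.100]
diag = √(15²+4.3²+28.1²) = √1033.1 = 32.142

min=[-7.500,-12.600,-12.000] max=[7.500,-8.300,16.100] diag=32.142


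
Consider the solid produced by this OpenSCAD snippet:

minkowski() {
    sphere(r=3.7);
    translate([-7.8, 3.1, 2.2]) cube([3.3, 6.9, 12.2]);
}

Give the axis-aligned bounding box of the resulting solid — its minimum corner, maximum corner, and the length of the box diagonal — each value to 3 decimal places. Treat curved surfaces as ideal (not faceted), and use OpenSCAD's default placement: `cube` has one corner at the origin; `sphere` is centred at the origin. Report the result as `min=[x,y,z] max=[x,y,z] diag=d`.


min=[-11.500,-0.600,-1.500] max=[-0.800,13.700,18.100] diag=26.517

A = translate([-7.8, 3.1, 2.2]) cube([3.3, 6.9, 12.2]) → bbox [-7.8,3.1,2.2] .. [-4.5,10,14.4]
B = sphere(r=3.7) → bbox [-3.7,-3.7,-3.7] .. [3.7,3.7,3.7]
lo = A.lo+B.lo = [-7.8-3.7, 3.1-3.7, 2.2-3.7] = [-11.500,-0.600,-1.500]
hi = A.hi+B.hi = [-4.5+3.7, 10+3.7, 14.4+3.7] = [-0.800,13.700,18.100]
diag = √(10.7²+14.3²+19.6²) = √703.14 = 26.517


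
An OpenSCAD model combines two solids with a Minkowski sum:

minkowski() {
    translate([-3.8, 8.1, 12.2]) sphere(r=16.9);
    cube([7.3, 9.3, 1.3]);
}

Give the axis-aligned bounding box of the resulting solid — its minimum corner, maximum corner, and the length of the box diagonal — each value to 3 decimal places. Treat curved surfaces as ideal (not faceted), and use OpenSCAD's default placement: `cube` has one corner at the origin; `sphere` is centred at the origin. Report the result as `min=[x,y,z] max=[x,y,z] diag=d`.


min=[-20.700,-8.800,-4.700] max=[20.400,34.300,30.400] diag=69.129

A = translate([-3.8, 8.1, 12.2]) sphere(r=16.9) → bbox [-20.7,-8.8,-4.7] .. [13.1,25,29.1]
B = cube([7.3, 9.3, 1.3]) → bbox [0,0,0] .. [7.3,9.3,1.3]
lo = A.lo+B.lo = [-20.7+0, -8.8+0, -4.7+0] = [-20.700,-8.800,-4.700]
hi = A.hi+B.hi = [13.1+7.3, 25+9.3, 29.1+1.3] = [20.400,34.300,30.400]
diag = √(41.1²+43.1²+35.1²) = √4778.83 = 69.129


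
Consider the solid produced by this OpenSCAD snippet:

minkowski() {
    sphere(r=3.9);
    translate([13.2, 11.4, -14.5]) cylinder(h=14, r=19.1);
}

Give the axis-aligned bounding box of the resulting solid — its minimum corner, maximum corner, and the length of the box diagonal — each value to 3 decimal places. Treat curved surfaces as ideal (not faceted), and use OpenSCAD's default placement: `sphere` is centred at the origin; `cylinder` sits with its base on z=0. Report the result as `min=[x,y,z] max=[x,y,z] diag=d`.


min=[-9.800,-11.600,-18.400] max=[36.200,34.400,3.400] diag=68.609

A = translate([13.2, 11.4, -14.5]) cylinder(h=14, r=19.1) → bbox [-5.9,-7.7,-14.5] .. [32.3,30.5,-0.5]
B = sphere(r=3.9) → bbox [-3.9,-3.9,-3.9] .. [3.9,3.9,3.9]
lo = A.lo+B.lo = [-5.9-3.9, -7.7-3.9, -14.5-3.9] = [-9.800,-11.600,-18.400]
hi = A.hi+B.hi = [32.3+3.9, 30.5+3.9, -0.5+3.9] = [36.200,34.400,3.400]
diag = √(46²+46²+21.8²) = √4707.24 = 68.609


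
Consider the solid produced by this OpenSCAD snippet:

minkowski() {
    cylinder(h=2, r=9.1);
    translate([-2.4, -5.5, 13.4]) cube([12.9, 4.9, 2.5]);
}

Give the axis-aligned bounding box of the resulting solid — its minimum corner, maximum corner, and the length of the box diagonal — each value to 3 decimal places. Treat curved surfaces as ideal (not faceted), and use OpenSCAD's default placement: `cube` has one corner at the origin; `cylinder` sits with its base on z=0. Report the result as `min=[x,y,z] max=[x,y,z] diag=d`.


min=[-11.500,-14.600,13.400] max=[19.600,8.500,17.900] diag=39.001

A = translate([-2.4, -5.5, 13.4]) cube([12.9, 4.9, 2.5]) → bbox [-2.4,-5.5,13.4] .. [10.5,-0.6,15.9]
B = cylinder(h=2, r=9.1) → bbox [-9.1,-9.1,0] .. [9.1,9.1,2]
lo = A.lo+B.lo = [-2.4-9.1, -5.5-9.1, 13.4+0] = [-11.500,-14.600,13.400]
hi = A.hi+B.hi = [10.5+9.1, -0.6+9.1, 15.9+2] = [19.600,8.500,17.900]
diag = √(31.1²+23.1²+4.5²) = √1521.07 = 39.001


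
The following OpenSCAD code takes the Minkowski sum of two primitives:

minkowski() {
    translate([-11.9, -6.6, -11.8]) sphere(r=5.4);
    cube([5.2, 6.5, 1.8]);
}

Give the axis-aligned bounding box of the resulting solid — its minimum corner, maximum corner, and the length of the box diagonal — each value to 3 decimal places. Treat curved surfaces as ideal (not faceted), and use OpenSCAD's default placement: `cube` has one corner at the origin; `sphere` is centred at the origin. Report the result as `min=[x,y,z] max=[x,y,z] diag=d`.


min=[-17.300,-12.000,-17.200] max=[-1.300,5.300,-4.600] diag=26.722

A = translate([-11.9, -6.6, -11.8]) sphere(r=5.4) → bbox [-17.3,-12,-17.2] .. [-6.5,-1.2,-6.4]
B = cube([5.2, 6.5, 1.8]) → bbox [0,0,0] .. [5.2,6.5,1.8]
lo = A.lo+B.lo = [-17.3+0, -12+0, -17.2+0] = [-17.300,-12.000,-17.200]
hi = A.hi+B.hi = [-6.5+5.2, -1.2+6.5, -6.4+1.8] = [-1.300,5.300,-4.600]
diag = √(16²+17.3²+12.6²) = √714.05 = 26.722


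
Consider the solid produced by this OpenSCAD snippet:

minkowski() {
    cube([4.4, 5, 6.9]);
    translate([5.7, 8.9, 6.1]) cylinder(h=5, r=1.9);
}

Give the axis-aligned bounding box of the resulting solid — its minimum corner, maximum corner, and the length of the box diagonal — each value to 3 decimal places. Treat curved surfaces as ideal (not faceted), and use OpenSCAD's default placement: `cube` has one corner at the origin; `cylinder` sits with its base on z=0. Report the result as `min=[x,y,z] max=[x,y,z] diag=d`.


min=[3.800,7.000,6.100] max=[12.000,15.800,18.000] diag=16.920

A = translate([5.7, 8.9, 6.1]) cylinder(h=5, r=1.9) → bbox [3.8,7,6.1] .. [7.6,10.8,11.1]
B = cube([4.4, 5, 6.9]) → bbox [0,0,0] .. [4.4,5,6.9]
lo = A.lo+B.lo = [3.8+0, 7+0, 6.1+0] = [3.800,7.000,6.100]
hi = A.hi+B.hi = [7.6+4.4, 10.8+5, 11.1+6.9] = [12.000,15.800,18.000]
diag = √(8.2²+8.8²+11.9²) = √286.29 = 16.920


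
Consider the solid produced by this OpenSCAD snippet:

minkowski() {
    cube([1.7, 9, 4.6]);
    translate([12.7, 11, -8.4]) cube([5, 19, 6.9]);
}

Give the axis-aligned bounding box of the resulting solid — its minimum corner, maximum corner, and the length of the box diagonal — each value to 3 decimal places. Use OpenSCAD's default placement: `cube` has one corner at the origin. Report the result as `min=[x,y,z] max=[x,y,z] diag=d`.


min=[12.700,11.000,-8.400] max=[19.400,39.000,3.100] diag=31.002

A = translate([12.7, 11, -8.4]) cube([5, 19, 6.9]) → bbox [12.7,11,-8.4] .. [17.7,30,-1.5]
B = cube([1.7, 9, 4.6]) → bbox [0,0,0] .. [1.7,9,4.6]
lo = A.lo+B.lo = [12.7+0, 11+0, -8.4+0] = [12.700,11.000,-8.400]
hi = A.hi+B.hi = [17.7+1.7, 30+9, -1.5+4.6] = [19.400,39.000,3.100]
diag = √(6.7²+28²+11.5²) = √961.14 = 31.002


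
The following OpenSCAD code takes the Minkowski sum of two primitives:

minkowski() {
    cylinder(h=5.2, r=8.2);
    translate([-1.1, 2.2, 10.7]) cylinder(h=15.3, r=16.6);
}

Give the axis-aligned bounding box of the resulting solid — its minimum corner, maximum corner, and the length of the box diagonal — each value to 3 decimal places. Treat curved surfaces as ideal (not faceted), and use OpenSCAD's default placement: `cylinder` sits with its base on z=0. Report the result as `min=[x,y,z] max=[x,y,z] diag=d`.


A = translate([-1.1, 2.2, 10.7]) cylinder(h=15.3, r=16.6) → bbox [-17.7,-14.4,10.7] .. [15.5,18.8,26]
B = cylinder(h=5.2, r=8.2) → bbox [-8.2,-8.2,0] .. [8.2,8.2,5.2]
lo = A.lo+B.lo = [-17.7-8.2, -14.4-8.2, 10.7+0] = [-25.900,-22.600,10.700]
hi = A.hi+B.hi = [15.5+8.2, 18.8+8.2, 26+5.2] = [23.700,27.000,31.200]
diag = √(49.6²+49.6²+20.5²) = √5340.57 = 73.079

min=[-25.900,-22.600,10.700] max=[23.700,27.000,31.200] diag=73.079


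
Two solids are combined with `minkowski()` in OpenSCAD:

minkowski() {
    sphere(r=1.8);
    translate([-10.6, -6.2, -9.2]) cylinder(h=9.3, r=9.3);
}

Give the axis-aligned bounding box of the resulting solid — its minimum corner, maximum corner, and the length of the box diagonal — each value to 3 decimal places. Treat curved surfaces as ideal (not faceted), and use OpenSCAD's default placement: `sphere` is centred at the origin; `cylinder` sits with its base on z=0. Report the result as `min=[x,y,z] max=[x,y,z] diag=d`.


A = translate([-10.6, -6.2, -9.2]) cylinder(h=9.3, r=9.3) → bbox [-19.9,-15.5,-9.2] .. [-1.3,3.1,0.1]
B = sphere(r=1.8) → bbox [-1.8,-1.8,-1.8] .. [1.8,1.8,1.8]
lo = A.lo+B.lo = [-19.9-1.8, -15.5-1.8, -9.2-1.8] = [-21.700,-17.300,-11.000]
hi = A.hi+B.hi = [-1.3+1.8, 3.1+1.8, 0.1+1.8] = [0.500,4.900,1.900]
diag = √(22.2²+22.2²+12.9²) = √1152.09 = 33.942

min=[-21.700,-17.300,-11.000] max=[0.500,4.900,1.900] diag=33.942


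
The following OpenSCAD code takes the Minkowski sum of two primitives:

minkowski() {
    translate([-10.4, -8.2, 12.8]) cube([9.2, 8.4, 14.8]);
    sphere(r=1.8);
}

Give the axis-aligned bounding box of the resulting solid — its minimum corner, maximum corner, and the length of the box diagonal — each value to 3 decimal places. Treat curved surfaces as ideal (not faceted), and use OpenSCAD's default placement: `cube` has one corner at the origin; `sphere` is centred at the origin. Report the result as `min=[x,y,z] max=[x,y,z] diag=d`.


A = translate([-10.4, -8.2, 12.8]) cube([9.2, 8.4, 14.8]) → bbox [-10.4,-8.2,12.8] .. [-1.2,0.2,27.6]
B = sphere(r=1.8) → bbox [-1.8,-1.8,-1.8] .. [1.8,1.8,1.8]
lo = A.lo+B.lo = [-10.4-1.8, -8.2-1.8, 12.8-1.8] = [-12.200,-10.000,11.000]
hi = A.hi+B.hi = [-1.2+1.8, 0.2+1.8, 27.6+1.8] = [0.600,2.000,29.400]
diag = √(12.8²+12²+18.4²) = √646.4 = 25.424

min=[-12.200,-10.000,11.000] max=[0.600,2.000,29.400] diag=25.424


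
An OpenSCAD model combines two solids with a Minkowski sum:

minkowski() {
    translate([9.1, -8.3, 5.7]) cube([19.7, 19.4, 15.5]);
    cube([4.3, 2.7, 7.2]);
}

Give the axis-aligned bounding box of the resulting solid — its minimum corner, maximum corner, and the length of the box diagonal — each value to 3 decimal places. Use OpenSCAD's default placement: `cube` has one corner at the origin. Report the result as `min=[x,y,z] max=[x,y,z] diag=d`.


min=[9.100,-8.300,5.700] max=[33.100,13.800,28.400] diag=39.745

A = translate([9.1, -8.3, 5.7]) cube([19.7, 19.4, 15.5]) → bbox [9.1,-8.3,5.7] .. [28.8,11.1,21.2]
B = cube([4.3, 2.7, 7.2]) → bbox [0,0,0] .. [4.3,2.7,7.2]
lo = A.lo+B.lo = [9.1+0, -8.3+0, 5.7+0] = [9.100,-8.300,5.700]
hi = A.hi+B.hi = [28.8+4.3, 11.1+2.7, 21.2+7.2] = [33.100,13.800,28.400]
diag = √(24²+22.1²+22.7²) = √1579.7 = 39.745


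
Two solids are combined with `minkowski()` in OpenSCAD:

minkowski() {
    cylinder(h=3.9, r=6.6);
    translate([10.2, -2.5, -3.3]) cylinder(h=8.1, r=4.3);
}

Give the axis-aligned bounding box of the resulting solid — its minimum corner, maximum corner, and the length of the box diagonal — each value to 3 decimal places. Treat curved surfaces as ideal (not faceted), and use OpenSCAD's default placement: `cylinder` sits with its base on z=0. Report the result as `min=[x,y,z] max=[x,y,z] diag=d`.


A = translate([10.2, -2.5, -3.3]) cylinder(h=8.1, r=4.3) → bbox [5.9,-6.8,-3.3] .. [14.5,1.8,4.8]
B = cylinder(h=3.9, r=6.6) → bbox [-6.6,-6.6,0] .. [6.6,6.6,3.9]
lo = A.lo+B.lo = [5.9-6.6, -6.8-6.6, -3.3+0] = [-0.700,-13.400,-3.300]
hi = A.hi+B.hi = [14.5+6.6, 1.8+6.6, 4.8+3.9] = [21.100,8.400,8.700]
diag = √(21.8²+21.8²+12²) = √1094.48 = 33.083

min=[-0.700,-13.400,-3.300] max=[21.100,8.400,8.700] diag=33.083


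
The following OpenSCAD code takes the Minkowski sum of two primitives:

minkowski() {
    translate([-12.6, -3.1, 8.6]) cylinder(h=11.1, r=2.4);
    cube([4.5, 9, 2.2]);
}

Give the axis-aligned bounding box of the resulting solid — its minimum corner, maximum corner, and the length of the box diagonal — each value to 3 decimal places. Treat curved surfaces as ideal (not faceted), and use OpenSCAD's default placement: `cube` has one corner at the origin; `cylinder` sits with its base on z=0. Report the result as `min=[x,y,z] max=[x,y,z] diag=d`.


min=[-15.000,-5.500,8.600] max=[-5.700,8.300,21.900] diag=21.303

A = translate([-12.6, -3.1, 8.6]) cylinder(h=11.1, r=2.4) → bbox [-15,-5.5,8.6] .. [-10.2,-0.7,19.7]
B = cube([4.5, 9, 2.2]) → bbox [0,0,0] .. [4.5,9,2.2]
lo = A.lo+B.lo = [-15+0, -5.5+0, 8.6+0] = [-15.000,-5.500,8.600]
hi = A.hi+B.hi = [-10.2+4.5, -0.7+9, 19.7+2.2] = [-5.700,8.300,21.900]
diag = √(9.3²+13.8²+13.3²) = √453.82 = 21.303


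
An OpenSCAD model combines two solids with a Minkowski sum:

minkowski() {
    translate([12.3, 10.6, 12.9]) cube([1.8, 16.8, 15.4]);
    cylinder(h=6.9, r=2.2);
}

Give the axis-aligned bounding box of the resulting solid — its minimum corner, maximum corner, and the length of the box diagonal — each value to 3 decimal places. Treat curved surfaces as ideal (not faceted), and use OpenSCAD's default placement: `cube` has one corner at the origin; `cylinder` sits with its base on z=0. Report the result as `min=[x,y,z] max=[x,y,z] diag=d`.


A = translate([12.3, 10.6, 12.9]) cube([1.8, 16.8, 15.4]) → bbox [12.3,10.6,12.9] .. [14.1,27.4,28.3]
B = cylinder(h=6.9, r=2.2) → bbox [-2.2,-2.2,0] .. [2.2,2.2,6.9]
lo = A.lo+B.lo = [12.3-2.2, 10.6-2.2, 12.9+0] = [10.100,8.400,12.900]
hi = A.hi+B.hi = [14.1+2.2, 27.4+2.2, 28.3+6.9] = [16.300,29.600,35.200]
diag = √(6.2²+21.2²+22.3²) = √985.17 = 31.387

min=[10.100,8.400,12.900] max=[16.300,29.600,35.200] diag=31.387


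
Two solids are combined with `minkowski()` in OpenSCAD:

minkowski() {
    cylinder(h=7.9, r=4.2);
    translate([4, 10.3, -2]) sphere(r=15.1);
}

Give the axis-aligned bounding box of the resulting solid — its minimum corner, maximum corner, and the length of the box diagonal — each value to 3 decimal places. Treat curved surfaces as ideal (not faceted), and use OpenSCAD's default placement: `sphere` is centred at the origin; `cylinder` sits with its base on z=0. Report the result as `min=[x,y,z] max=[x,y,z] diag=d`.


A = translate([4, 10.3, -2]) sphere(r=15.1) → bbox [-11.1,-4.8,-17.1] .. [19.1,25.4,13.1]
B = cylinder(h=7.9, r=4.2) → bbox [-4.2,-4.2,0] .. [4.2,4.2,7.9]
lo = A.lo+B.lo = [-11.1-4.2, -4.8-4.2, -17.1+0] = [-15.300,-9.000,-17.100]
hi = A.hi+B.hi = [19.1+4.2, 25.4+4.2, 13.1+7.9] = [23.300,29.600,21.000]
diag = √(38.6²+38.6²+38.1²) = √4431.53 = 66.570

min=[-15.300,-9.000,-17.100] max=[23.300,29.600,21.000] diag=66.570


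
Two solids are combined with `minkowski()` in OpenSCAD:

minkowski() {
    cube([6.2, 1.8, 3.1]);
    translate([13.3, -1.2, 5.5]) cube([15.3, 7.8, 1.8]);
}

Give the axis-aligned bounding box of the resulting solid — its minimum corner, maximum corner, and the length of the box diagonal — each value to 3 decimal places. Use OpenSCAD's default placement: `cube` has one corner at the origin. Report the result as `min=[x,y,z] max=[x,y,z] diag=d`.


min=[13.300,-1.200,5.500] max=[34.800,8.400,10.400] diag=24.050

A = translate([13.3, -1.2, 5.5]) cube([15.3, 7.8, 1.8]) → bbox [13.3,-1.2,5.5] .. [28.6,6.6,7.3]
B = cube([6.2, 1.8, 3.1]) → bbox [0,0,0] .. [6.2,1.8,3.1]
lo = A.lo+B.lo = [13.3+0, -1.2+0, 5.5+0] = [13.300,-1.200,5.500]
hi = A.hi+B.hi = [28.6+6.2, 6.6+1.8, 7.3+3.1] = [34.800,8.400,10.400]
diag = √(21.5²+9.6²+4.9²) = √578.42 = 24.050


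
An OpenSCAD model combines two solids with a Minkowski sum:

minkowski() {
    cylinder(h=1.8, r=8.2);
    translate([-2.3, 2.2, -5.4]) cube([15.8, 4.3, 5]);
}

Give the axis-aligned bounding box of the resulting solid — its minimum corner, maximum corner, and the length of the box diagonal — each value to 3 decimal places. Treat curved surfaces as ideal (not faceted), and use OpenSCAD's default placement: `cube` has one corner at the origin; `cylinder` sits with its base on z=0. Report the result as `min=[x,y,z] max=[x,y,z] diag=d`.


min=[-10.500,-6.000,-5.400] max=[21.700,14.700,1.400] diag=38.879

A = translate([-2.3, 2.2, -5.4]) cube([15.8, 4.3, 5]) → bbox [-2.3,2.2,-5.4] .. [13.5,6.5,-0.4]
B = cylinder(h=1.8, r=8.2) → bbox [-8.2,-8.2,0] .. [8.2,8.2,1.8]
lo = A.lo+B.lo = [-2.3-8.2, 2.2-8.2, -5.4+0] = [-10.500,-6.000,-5.400]
hi = A.hi+B.hi = [13.5+8.2, 6.5+8.2, -0.4+1.8] = [21.700,14.700,1.400]
diag = √(32.2²+20.7²+6.8²) = √1511.57 = 38.879


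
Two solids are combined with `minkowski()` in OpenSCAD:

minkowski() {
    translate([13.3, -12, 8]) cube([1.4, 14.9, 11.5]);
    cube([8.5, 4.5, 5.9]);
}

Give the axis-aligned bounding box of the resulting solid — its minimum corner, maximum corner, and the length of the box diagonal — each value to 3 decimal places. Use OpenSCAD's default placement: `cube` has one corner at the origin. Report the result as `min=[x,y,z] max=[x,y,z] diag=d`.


min=[13.300,-12.000,8.000] max=[23.200,7.400,25.400] diag=27.877

A = translate([13.3, -12, 8]) cube([1.4, 14.9, 11.5]) → bbox [13.3,-12,8] .. [14.7,2.9,19.5]
B = cube([8.5, 4.5, 5.9]) → bbox [0,0,0] .. [8.5,4.5,5.9]
lo = A.lo+B.lo = [13.3+0, -12+0, 8+0] = [13.300,-12.000,8.000]
hi = A.hi+B.hi = [14.7+8.5, 2.9+4.5, 19.5+5.9] = [23.200,7.400,25.400]
diag = √(9.9²+19.4²+17.4²) = √777.13 = 27.877


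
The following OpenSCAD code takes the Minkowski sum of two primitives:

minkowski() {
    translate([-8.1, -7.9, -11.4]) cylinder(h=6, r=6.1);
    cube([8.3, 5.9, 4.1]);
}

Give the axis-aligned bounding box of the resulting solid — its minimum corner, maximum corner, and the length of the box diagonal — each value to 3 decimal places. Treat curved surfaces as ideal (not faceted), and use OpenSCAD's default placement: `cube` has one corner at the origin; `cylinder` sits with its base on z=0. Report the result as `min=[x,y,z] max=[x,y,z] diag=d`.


min=[-14.200,-14.000,-11.400] max=[6.300,4.100,-1.300] diag=29.153

A = translate([-8.1, -7.9, -11.4]) cylinder(h=6, r=6.1) → bbox [-14.2,-14,-11.4] .. [-2,-1.8,-5.4]
B = cube([8.3, 5.9, 4.1]) → bbox [0,0,0] .. [8.3,5.9,4.1]
lo = A.lo+B.lo = [-14.2+0, -14+0, -11.4+0] = [-14.200,-14.000,-11.400]
hi = A.hi+B.hi = [-2+8.3, -1.8+5.9, -5.4+4.1] = [6.300,4.100,-1.300]
diag = √(20.5²+18.1²+10.1²) = √849.87 = 29.153


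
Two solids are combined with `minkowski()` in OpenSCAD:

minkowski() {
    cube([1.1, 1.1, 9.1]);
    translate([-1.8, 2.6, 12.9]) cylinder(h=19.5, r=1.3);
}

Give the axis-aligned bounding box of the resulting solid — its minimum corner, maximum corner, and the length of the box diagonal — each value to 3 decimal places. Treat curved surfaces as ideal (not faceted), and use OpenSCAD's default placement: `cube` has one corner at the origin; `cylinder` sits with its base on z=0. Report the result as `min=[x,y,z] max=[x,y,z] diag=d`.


A = translate([-1.8, 2.6, 12.9]) cylinder(h=19.5, r=1.3) → bbox [-3.1,1.3,12.9] .. [-0.5,3.9,32.4]
B = cube([1.1, 1.1, 9.1]) → bbox [0,0,0] .. [1.1,1.1,9.1]
lo = A.lo+B.lo = [-3.1+0, 1.3+0, 12.9+0] = [-3.100,1.300,12.900]
hi = A.hi+B.hi = [-0.5+1.1, 3.9+1.1, 32.4+9.1] = [0.600,5.000,41.500]
diag = √(3.7²+3.7²+28.6²) = √845.34 = 29.075

min=[-3.100,1.300,12.900] max=[0.600,5.000,41.500] diag=29.075


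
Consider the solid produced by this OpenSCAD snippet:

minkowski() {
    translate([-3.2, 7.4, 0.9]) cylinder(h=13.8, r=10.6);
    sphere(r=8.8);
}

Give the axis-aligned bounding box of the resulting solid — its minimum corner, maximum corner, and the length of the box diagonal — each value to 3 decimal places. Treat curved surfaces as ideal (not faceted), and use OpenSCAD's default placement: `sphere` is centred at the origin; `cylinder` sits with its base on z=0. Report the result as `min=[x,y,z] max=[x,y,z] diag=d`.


A = translate([-3.2, 7.4, 0.9]) cylinder(h=13.8, r=10.6) → bbox [-13.8,-3.2,0.9] .. [7.4,18,14.7]
B = sphere(r=8.8) → bbox [-8.8,-8.8,-8.8] .. [8.8,8.8,8.8]
lo = A.lo+B.lo = [-13.8-8.8, -3.2-8.8, 0.9-8.8] = [-22.600,-12.000,-7.900]
hi = A.hi+B.hi = [7.4+8.8, 18+8.8, 14.7+8.8] = [16.200,26.800,23.500]
diag = √(38.8²+38.8²+31.4²) = √3996.84 = 63.221

min=[-22.600,-12.000,-7.900] max=[16.200,26.800,23.500] diag=63.221


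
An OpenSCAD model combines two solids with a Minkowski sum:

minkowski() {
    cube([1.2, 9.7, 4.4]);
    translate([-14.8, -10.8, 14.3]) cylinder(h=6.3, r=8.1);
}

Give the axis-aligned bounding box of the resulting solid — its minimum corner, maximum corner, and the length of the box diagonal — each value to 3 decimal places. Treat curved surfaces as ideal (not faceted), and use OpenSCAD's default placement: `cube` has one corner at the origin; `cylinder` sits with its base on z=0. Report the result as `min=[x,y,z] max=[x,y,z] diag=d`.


min=[-22.900,-18.900,14.300] max=[-5.500,7.000,25.000] diag=32.986

A = translate([-14.8, -10.8, 14.3]) cylinder(h=6.3, r=8.1) → bbox [-22.9,-18.9,14.3] .. [-6.7,-2.7,20.6]
B = cube([1.2, 9.7, 4.4]) → bbox [0,0,0] .. [1.2,9.7,4.4]
lo = A.lo+B.lo = [-22.9+0, -18.9+0, 14.3+0] = [-22.900,-18.900,14.300]
hi = A.hi+B.hi = [-6.7+1.2, -2.7+9.7, 20.6+4.4] = [-5.500,7.000,25.000]
diag = √(17.4²+25.9²+10.7²) = √1088.06 = 32.986


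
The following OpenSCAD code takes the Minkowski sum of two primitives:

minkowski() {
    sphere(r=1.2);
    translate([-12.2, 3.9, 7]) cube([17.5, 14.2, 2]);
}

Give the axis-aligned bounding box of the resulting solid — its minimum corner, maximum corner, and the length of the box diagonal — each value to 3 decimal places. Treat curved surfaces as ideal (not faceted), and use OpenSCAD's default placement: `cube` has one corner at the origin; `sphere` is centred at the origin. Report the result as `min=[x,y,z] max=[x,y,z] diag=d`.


A = translate([-12.2, 3.9, 7]) cube([17.5, 14.2, 2]) → bbox [-12.2,3.9,7] .. [5.3,18.1,9]
B = sphere(r=1.2) → bbox [-1.2,-1.2,-1.2] .. [1.2,1.2,1.2]
lo = A.lo+B.lo = [-12.2-1.2, 3.9-1.2, 7-1.2] = [-13.400,2.700,5.800]
hi = A.hi+B.hi = [5.3+1.2, 18.1+1.2, 9+1.2] = [6.500,19.300,10.200]
diag = √(19.9²+16.6²+4.4²) = √690.93 = 26.286

min=[-13.400,2.700,5.800] max=[6.500,19.300,10.200] diag=26.286


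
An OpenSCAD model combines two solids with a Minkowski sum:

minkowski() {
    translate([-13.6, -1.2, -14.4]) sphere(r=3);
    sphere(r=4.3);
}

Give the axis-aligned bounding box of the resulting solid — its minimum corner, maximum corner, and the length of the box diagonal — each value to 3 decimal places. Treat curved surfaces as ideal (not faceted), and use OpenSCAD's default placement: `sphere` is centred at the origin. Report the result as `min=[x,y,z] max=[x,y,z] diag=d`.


A = translate([-13.6, -1.2, -14.4]) sphere(r=3) → bbox [-16.6,-4.2,-17.4] .. [-10.6,1.8,-11.4]
B = sphere(r=4.3) → bbox [-4.3,-4.3,-4.3] .. [4.3,4.3,4.3]
lo = A.lo+B.lo = [-16.6-4.3, -4.2-4.3, -17.4-4.3] = [-20.900,-8.500,-21.700]
hi = A.hi+B.hi = [-10.6+4.3, 1.8+4.3, -11.4+4.3] = [-6.300,6.100,-7.100]
diag = √(14.6²+14.6²+14.6²) = √639.48 = 25.288

min=[-20.900,-8.500,-21.700] max=[-6.300,6.100,-7.100] diag=25.288


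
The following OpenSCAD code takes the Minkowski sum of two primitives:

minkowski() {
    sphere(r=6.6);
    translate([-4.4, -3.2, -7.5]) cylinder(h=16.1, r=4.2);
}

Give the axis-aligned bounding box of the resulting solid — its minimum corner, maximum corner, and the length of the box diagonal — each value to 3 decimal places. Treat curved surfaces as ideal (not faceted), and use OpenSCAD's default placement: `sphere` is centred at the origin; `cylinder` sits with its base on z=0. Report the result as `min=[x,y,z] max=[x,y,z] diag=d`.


A = translate([-4.4, -3.2, -7.5]) cylinder(h=16.1, r=4.2) → bbox [-8.6,-7.4,-7.5] .. [-0.2,1,8.6]
B = sphere(r=6.6) → bbox [-6.6,-6.6,-6.6] .. [6.6,6.6,6.6]
lo = A.lo+B.lo = [-8.6-6.6, -7.4-6.6, -7.5-6.6] = [-15.200,-14.000,-14.100]
hi = A.hi+B.hi = [-0.2+6.6, 1+6.6, 8.6+6.6] = [6.400,7.600,15.200]
diag = √(21.6²+21.6²+29.3²) = √1791.61 = 42.327

min=[-15.200,-14.000,-14.100] max=[6.400,7.600,15.200] diag=42.327


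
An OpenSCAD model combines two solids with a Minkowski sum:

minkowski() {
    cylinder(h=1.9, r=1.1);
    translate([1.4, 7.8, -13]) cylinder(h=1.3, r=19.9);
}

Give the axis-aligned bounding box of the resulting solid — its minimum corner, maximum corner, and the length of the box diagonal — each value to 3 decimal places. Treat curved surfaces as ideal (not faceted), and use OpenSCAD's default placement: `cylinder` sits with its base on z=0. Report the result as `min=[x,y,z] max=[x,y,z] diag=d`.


min=[-19.600,-13.200,-13.000] max=[22.400,28.800,-9.800] diag=59.483

A = translate([1.4, 7.8, -13]) cylinder(h=1.3, r=19.9) → bbox [-18.5,-12.1,-13] .. [21.3,27.7,-11.7]
B = cylinder(h=1.9, r=1.1) → bbox [-1.1,-1.1,0] .. [1.1,1.1,1.9]
lo = A.lo+B.lo = [-18.5-1.1, -12.1-1.1, -13+0] = [-19.600,-13.200,-13.000]
hi = A.hi+B.hi = [21.3+1.1, 27.7+1.1, -11.7+1.9] = [22.400,28.800,-9.800]
diag = √(42²+42²+3.2²) = √3538.24 = 59.483


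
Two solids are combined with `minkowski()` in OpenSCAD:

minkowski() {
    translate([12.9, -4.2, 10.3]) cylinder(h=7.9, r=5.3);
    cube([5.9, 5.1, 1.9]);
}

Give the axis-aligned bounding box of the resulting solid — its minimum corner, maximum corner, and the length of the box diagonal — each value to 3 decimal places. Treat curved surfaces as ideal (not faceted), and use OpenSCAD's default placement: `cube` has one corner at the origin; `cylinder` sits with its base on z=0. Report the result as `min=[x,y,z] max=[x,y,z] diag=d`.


A = translate([12.9, -4.2, 10.3]) cylinder(h=7.9, r=5.3) → bbox [7.6,-9.5,10.3] .. [18.2,1.1,18.2]
B = cube([5.9, 5.1, 1.9]) → bbox [0,0,0] .. [5.9,5.1,1.9]
lo = A.lo+B.lo = [7.6+0, -9.5+0, 10.3+0] = [7.600,-9.500,10.300]
hi = A.hi+B.hi = [18.2+5.9, 1.1+5.1, 18.2+1.9] = [24.100,6.200,20.100]
diag = √(16.5²+15.7²+9.8²) = √614.78 = 24.795

min=[7.600,-9.500,10.300] max=[24.100,6.200,20.100] diag=24.795


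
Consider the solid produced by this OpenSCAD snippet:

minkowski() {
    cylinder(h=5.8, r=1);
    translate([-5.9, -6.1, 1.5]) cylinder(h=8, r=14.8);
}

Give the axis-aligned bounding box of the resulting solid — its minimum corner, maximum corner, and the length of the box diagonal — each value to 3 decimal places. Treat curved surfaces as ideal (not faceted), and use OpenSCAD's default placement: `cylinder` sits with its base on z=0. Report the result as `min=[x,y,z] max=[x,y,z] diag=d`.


A = translate([-5.9, -6.1, 1.5]) cylinder(h=8, r=14.8) → bbox [-20.7,-20.9,1.5] .. [8.9,8.7,9.5]
B = cylinder(h=5.8, r=1) → bbox [-1,-1,0] .. [1,1,5.8]
lo = A.lo+B.lo = [-20.7-1, -20.9-1, 1.5+0] = [-21.700,-21.900,1.500]
hi = A.hi+B.hi = [8.9+1, 8.7+1, 9.5+5.8] = [9.900,9.700,15.300]
diag = √(31.6²+31.6²+13.8²) = √2187.56 = 46.771

min=[-21.700,-21.900,1.500] max=[9.900,9.700,15.300] diag=46.771


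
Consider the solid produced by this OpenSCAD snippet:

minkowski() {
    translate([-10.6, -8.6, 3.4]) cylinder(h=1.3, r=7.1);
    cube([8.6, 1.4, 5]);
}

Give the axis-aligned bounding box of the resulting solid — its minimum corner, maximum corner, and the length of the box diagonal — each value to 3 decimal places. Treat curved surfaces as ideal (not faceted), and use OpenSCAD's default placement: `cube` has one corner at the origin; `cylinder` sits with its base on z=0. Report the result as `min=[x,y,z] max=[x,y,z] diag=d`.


A = translate([-10.6, -8.6, 3.4]) cylinder(h=1.3, r=7.1) → bbox [-17.7,-15.7,3.4] .. [-3.5,-1.5,4.7]
B = cube([8.6, 1.4, 5]) → bbox [0,0,0] .. [8.6,1.4,5]
lo = A.lo+B.lo = [-17.7+0, -15.7+0, 3.4+0] = [-17.700,-15.700,3.400]
hi = A.hi+B.hi = [-3.5+8.6, -1.5+1.4, 4.7+5] = [5.100,-0.100,9.700]
diag = √(22.8²+15.6²+6.3²) = √802.89 = 28.335

min=[-17.700,-15.700,3.400] max=[5.100,-0.100,9.700] diag=28.335


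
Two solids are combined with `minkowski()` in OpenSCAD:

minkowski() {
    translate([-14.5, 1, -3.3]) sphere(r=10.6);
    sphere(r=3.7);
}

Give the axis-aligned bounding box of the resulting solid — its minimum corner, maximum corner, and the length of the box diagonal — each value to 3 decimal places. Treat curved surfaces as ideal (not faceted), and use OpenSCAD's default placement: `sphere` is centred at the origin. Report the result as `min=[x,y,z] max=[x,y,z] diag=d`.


min=[-28.800,-13.300,-17.600] max=[-0.200,15.300,11.000] diag=49.537

A = translate([-14.5, 1, -3.3]) sphere(r=10.6) → bbox [-25.1,-9.6,-13.9] .. [-3.9,11.6,7.3]
B = sphere(r=3.7) → bbox [-3.7,-3.7,-3.7] .. [3.7,3.7,3.7]
lo = A.lo+B.lo = [-25.1-3.7, -9.6-3.7, -13.9-3.7] = [-28.800,-13.300,-17.600]
hi = A.hi+B.hi = [-3.9+3.7, 11.6+3.7, 7.3+3.7] = [-0.200,15.300,11.000]
diag = √(28.6²+28.6²+28.6²) = √2453.88 = 49.537


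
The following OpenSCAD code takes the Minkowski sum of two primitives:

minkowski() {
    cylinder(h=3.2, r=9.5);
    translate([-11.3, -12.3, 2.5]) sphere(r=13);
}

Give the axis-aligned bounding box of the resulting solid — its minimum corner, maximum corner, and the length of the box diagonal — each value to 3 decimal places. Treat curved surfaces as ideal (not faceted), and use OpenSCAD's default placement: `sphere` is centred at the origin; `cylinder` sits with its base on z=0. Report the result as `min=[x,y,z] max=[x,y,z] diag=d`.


A = translate([-11.3, -12.3, 2.5]) sphere(r=13) → bbox [-24.3,-25.3,-10.5] .. [1.7,0.7,15.5]
B = cylinder(h=3.2, r=9.5) → bbox [-9.5,-9.5,0] .. [9.5,9.5,3.2]
lo = A.lo+B.lo = [-24.3-9.5, -25.3-9.5, -10.5+0] = [-33.800,-34.800,-10.500]
hi = A.hi+B.hi = [1.7+9.5, 0.7+9.5, 15.5+3.2] = [11.200,10.200,18.700]
diag = √(45²+45²+29.2²) = √4902.64 = 70.019

min=[-33.800,-34.800,-10.500] max=[11.200,10.200,18.700] diag=70.019


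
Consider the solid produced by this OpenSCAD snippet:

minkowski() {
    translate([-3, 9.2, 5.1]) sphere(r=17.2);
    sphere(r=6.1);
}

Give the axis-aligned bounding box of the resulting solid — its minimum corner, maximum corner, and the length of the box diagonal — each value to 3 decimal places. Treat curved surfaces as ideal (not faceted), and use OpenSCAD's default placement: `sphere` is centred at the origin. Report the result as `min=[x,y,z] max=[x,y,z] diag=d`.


A = translate([-3, 9.2, 5.1]) sphere(r=17.2) → bbox [-20.2,-8,-12.1] .. [14.2,26.4,22.3]
B = sphere(r=6.1) → bbox [-6.1,-6.1,-6.1] .. [6.1,6.1,6.1]
lo = A.lo+B.lo = [-20.2-6.1, -8-6.1, -12.1-6.1] = [-26.300,-14.100,-18.200]
hi = A.hi+B.hi = [14.2+6.1, 26.4+6.1, 22.3+6.1] = [20.300,32.500,28.400]
diag = √(46.6²+46.6²+46.6²) = √6514.68 = 80.714

min=[-26.300,-14.100,-18.200] max=[20.300,32.500,28.400] diag=80.714


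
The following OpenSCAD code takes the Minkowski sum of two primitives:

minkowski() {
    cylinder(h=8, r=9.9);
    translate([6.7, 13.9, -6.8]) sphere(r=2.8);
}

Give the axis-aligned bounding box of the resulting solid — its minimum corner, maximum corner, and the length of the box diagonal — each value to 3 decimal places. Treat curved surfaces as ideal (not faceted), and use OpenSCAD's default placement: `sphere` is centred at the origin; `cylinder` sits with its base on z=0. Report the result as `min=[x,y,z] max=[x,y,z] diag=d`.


A = translate([6.7, 13.9, -6.8]) sphere(r=2.8) → bbox [3.9,11.1,-9.6] .. [9.5,16.7,-4]
B = cylinder(h=8, r=9.9) → bbox [-9.9,-9.9,0] .. [9.9,9.9,8]
lo = A.lo+B.lo = [3.9-9.9, 11.1-9.9, -9.6+0] = [-6.000,1.200,-9.600]
hi = A.hi+B.hi = [9.5+9.9, 16.7+9.9, -4+8] = [19.400,26.600,4.000]
diag = √(25.4²+25.4²+13.6²) = √1475.28 = 38.409

min=[-6.000,1.200,-9.600] max=[19.400,26.600,4.000] diag=38.409


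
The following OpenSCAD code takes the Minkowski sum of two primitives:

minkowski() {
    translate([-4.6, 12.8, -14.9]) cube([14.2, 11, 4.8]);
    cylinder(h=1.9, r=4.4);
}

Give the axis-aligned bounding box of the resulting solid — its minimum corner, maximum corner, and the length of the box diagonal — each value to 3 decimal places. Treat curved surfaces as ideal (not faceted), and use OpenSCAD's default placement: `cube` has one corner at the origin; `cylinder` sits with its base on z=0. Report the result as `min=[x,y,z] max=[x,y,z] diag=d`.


min=[-9.000,8.400,-14.900] max=[14.000,28.200,-8.200] diag=31.079

A = translate([-4.6, 12.8, -14.9]) cube([14.2, 11, 4.8]) → bbox [-4.6,12.8,-14.9] .. [9.6,23.8,-10.1]
B = cylinder(h=1.9, r=4.4) → bbox [-4.4,-4.4,0] .. [4.4,4.4,1.9]
lo = A.lo+B.lo = [-4.6-4.4, 12.8-4.4, -14.9+0] = [-9.000,8.400,-14.900]
hi = A.hi+B.hi = [9.6+4.4, 23.8+4.4, -10.1+1.9] = [14.000,28.200,-8.200]
diag = √(23²+19.8²+6.7²) = √965.93 = 31.079


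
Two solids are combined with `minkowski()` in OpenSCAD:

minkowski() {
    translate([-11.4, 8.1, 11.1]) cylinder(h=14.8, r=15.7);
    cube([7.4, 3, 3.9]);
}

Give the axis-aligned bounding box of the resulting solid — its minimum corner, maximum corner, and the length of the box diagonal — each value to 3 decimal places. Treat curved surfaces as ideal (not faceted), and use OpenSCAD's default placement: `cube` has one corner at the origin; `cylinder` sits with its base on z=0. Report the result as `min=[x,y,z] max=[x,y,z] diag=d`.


min=[-27.100,-7.600,11.100] max=[11.700,26.800,29.800] diag=55.122

A = translate([-11.4, 8.1, 11.1]) cylinder(h=14.8, r=15.7) → bbox [-27.1,-7.6,11.1] .. [4.3,23.8,25.9]
B = cube([7.4, 3, 3.9]) → bbox [0,0,0] .. [7.4,3,3.9]
lo = A.lo+B.lo = [-27.1+0, -7.6+0, 11.1+0] = [-27.100,-7.600,11.100]
hi = A.hi+B.hi = [4.3+7.4, 23.8+3, 25.9+3.9] = [11.700,26.800,29.800]
diag = √(38.8²+34.4²+18.7²) = √3038.49 = 55.122
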